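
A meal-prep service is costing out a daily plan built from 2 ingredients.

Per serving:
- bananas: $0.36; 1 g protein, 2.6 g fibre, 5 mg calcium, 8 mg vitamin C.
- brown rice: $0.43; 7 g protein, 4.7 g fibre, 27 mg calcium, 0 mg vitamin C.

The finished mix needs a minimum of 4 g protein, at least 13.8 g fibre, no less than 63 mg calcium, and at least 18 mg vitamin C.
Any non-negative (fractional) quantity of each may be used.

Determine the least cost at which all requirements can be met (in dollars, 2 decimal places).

$1.63

Set it up as a linear program. Let x1 = servings of bananas, x2 = servings of brown rice.
Minimise 0.36x1 + 0.43x2 subject to:
  1x1 + 7x2 ≥ 4   (protein)
  2.6x1 + 4.7x2 ≥ 13.8   (fibre)
  5x1 + 27x2 ≥ 63   (calcium)
  8x1 ≥ 18   (vitamin C)
  x1, x2 ≥ 0.
Both inputs are positive at the optimum. The calcium and vitamin C requirements are met with equality.
Solving gives x1 = 2.25, x2 = 1.917.
Cost = 0.36·2.25 + 0.43·1.917 = 1.6343.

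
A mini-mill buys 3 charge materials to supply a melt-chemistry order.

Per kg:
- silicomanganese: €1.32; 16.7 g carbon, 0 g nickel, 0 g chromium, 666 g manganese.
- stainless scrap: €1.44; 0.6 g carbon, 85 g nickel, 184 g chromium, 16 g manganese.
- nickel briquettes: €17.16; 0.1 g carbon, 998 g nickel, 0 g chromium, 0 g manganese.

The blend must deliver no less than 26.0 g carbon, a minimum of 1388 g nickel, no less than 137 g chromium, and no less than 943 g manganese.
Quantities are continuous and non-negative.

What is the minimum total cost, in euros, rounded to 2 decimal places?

€24.87

Set it up as a linear program. Let x1 = kg of silicomanganese, x2 = kg of stainless scrap, x3 = kg of nickel briquettes.
Minimise 1.32x1 + 1.44x2 + 17.16x3 subject to:
  16.7x1 + 0.6x2 + 0.1x3 ≥ 26   (carbon)
  85x2 + 998x3 ≥ 1388   (nickel)
  184x2 ≥ 137   (chromium)
  666x1 + 16x2 ≥ 943   (manganese)
  x1, x2, x3 ≥ 0.
The cheapest feasible vertex uses only silicomanganese, stainless scrap; nickel briquettes is not used. There the nickel and manganese constraints are tight.
Solving gives x1 = 1.024, x2 = 16.33.
Cost = 1.32·1.024 + 1.44·16.33 = 24.8669.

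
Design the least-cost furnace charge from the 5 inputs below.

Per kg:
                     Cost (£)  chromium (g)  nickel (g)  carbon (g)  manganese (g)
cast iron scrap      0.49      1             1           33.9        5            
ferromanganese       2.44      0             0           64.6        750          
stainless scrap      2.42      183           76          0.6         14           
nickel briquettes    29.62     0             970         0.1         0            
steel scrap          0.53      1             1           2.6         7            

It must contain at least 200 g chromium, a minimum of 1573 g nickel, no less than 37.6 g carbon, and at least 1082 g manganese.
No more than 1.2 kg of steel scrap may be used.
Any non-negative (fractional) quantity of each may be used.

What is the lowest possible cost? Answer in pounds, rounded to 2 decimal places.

Set it up as a linear program. Let x1 = kg of cast iron scrap, x2 = kg of ferromanganese, x3 = kg of stainless scrap, x4 = kg of nickel briquettes, x5 = kg of steel scrap.
Minimize 0.49x1 + 2.44x2 + 2.42x3 + 29.62x4 + 0.53x5 s.t.:
  1x1 + 183x3 + 1x5 ≥ 200   (chromium)
  1x1 + 76x3 + 970x4 + 1x5 ≥ 1573   (nickel)
  33.9x1 + 64.6x2 + 0.6x3 + 0.1x4 + 2.6x5 ≥ 37.6   (carbon)
  5x1 + 750x2 + 14x3 + 7x5 ≥ 1082   (manganese)
  x5 ≤ 1.2
  x1, x2, x3, x4, x5 ≥ 0.
The cheapest feasible vertex uses only ferromanganese, stainless scrap, nickel briquettes; cast iron scrap, steel scrap are not used. There the chromium, nickel, manganese constraints are tight.
So ferromanganese = 1.422 kg, stainless scrap = 1.093 kg, nickel briquettes = 1.536 kg.
Total cost: 2.44·1.422 + 2.42·1.093 + 29.62·1.536 = 51.6111.

£51.61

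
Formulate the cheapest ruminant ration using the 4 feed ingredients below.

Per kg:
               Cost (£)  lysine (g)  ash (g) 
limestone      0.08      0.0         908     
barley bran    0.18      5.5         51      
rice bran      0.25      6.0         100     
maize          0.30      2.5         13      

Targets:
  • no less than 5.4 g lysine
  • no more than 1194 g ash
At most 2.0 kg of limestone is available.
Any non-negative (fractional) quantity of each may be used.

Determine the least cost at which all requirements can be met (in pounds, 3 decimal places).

Let x1 = kg of limestone, x2 = kg of barley bran, x3 = kg of rice bran, x4 = kg of maize.
Minimise 0.08x1 + 0.18x2 + 0.25x3 + 0.3x4 subject to:
  5.5x2 + 6x3 + 2.5x4 ≥ 5.4   (lysine)
  908x1 + 51x2 + 100x3 + 13x4 ≤ 1194   (ash)
  x1 ≤ 2
  x1, x2, x3, x4 ≥ 0.
The minimum-cost mix takes nothing from limestone, rice bran, maize — only barley bran. Binding constraint: lysine.
That vertex is x2 = 0.9818.
Hence cost = 0.18·0.9818 = £0.17672.

£0.177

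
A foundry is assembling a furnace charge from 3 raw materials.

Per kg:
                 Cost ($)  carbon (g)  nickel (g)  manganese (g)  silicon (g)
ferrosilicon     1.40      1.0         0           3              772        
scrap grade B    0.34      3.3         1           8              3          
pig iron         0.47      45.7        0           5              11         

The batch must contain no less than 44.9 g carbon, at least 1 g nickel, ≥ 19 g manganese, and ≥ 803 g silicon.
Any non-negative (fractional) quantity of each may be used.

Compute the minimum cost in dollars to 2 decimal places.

Let x1 = kg of ferrosilicon, x2 = kg of scrap grade B, x3 = kg of pig iron.
Minimise 1.4x1 + 0.34x2 + 0.47x3 s.t.:
  1x1 + 3.3x2 + 45.7x3 ≥ 44.9   (carbon)
  1x2 ≥ 1   (nickel)
  3x1 + 8x2 + 5x3 ≥ 19   (manganese)
  772x1 + 3x2 + 11x3 ≥ 803   (silicon)
  x1, x2, x3 ≥ 0.
The optimal mix uses every input. There the carbon, manganese, silicon constraints are tight.
So ferrosilicon = 1.022 kg, scrap grade B = 1.457 kg, pig iron = 0.8549 kg.
Cost = 1.4·1.022 + 0.34·1.457 + 0.47·0.8549 = 2.3280.

$2.33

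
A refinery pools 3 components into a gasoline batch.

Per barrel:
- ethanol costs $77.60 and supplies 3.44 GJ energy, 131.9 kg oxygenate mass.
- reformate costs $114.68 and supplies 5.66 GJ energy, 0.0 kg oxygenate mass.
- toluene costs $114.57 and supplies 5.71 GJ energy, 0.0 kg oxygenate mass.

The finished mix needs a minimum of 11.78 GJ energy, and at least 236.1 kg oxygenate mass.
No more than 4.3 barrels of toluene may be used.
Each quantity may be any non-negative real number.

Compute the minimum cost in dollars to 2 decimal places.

$251.72

Treat it as an LP. Let x1 = barrels of ethanol, x2 = barrels of reformate, x3 = barrels of toluene.
Minimize 77.6x1 + 114.68x2 + 114.57x3 subject to:
  3.44x1 + 5.66x2 + 5.71x3 ≥ 11.78   (energy)
  131.9x1 ≥ 236.1   (oxygenate mass)
  x3 ≤ 4.3
  x1, x2, x3 ≥ 0.
The cheapest feasible vertex uses only ethanol, toluene; reformate is not used. There the energy and oxygenate mass constraints are tight.
Optimal quantities: ethanol = 1.79 barrels, toluene = 0.9847 barrels.
Objective = 77.6·1.79 + 114.57·0.9847 = 251.7211.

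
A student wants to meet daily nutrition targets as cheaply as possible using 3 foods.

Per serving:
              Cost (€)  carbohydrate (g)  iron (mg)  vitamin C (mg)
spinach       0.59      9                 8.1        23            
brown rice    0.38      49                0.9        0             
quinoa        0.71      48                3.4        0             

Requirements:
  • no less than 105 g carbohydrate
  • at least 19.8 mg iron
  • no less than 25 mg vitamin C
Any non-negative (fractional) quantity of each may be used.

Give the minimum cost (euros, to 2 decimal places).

€1.99

This is a linear program. Let x1 = servings of spinach, x2 = servings of brown rice, x3 = servings of quinoa.
Minimise 0.59x1 + 0.38x2 + 0.71x3 s.t.:
  9x1 + 49x2 + 48x3 ≥ 105   (carbohydrate)
  8.1x1 + 0.9x2 + 3.4x3 ≥ 19.8   (iron)
  23x1 ≥ 25   (vitamin C)
  x1, x2, x3 ≥ 0.
The cheapest feasible vertex uses only spinach, brown rice; quinoa is not used. The carbohydrate and iron requirements are met with equality.
That vertex is x1 = 2.252, x2 = 1.729.
Hence cost = 0.59·2.252 + 0.38·1.729 = €1.9857.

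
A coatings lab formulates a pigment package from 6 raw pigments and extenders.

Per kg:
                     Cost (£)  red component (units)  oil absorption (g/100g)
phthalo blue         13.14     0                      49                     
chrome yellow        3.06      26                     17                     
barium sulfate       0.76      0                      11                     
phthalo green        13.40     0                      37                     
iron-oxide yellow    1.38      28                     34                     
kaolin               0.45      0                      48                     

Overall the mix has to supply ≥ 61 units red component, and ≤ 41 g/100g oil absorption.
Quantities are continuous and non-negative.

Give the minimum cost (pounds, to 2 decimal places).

Treat it as an LP. Let x1 = kg of phthalo blue, x2 = kg of chrome yellow, x3 = kg of barium sulfate, x4 = kg of phthalo green, x5 = kg of iron-oxide yellow, x6 = kg of kaolin.
Minimize 13.14x1 + 3.06x2 + 0.76x3 + 13.4x4 + 1.38x5 + 0.45x6 subject to:
  26x2 + 28x5 ≥ 61   (red component)
  49x1 + 17x2 + 11x3 + 37x4 + 34x5 + 48x6 ≤ 41   (oil absorption)
  x1, x2, x3, x4, x5, x6 ≥ 0.
The cheapest feasible vertex uses only chrome yellow, iron-oxide yellow; phthalo blue, barium sulfate, phthalo green, kaolin are not used. There the red component and oil absorption constraints are tight.
That vertex is x2 = 2.27, x5 = 0.07108.
Total cost: 3.06·2.27 + 1.38·0.07108 = 7.0443.

£7.04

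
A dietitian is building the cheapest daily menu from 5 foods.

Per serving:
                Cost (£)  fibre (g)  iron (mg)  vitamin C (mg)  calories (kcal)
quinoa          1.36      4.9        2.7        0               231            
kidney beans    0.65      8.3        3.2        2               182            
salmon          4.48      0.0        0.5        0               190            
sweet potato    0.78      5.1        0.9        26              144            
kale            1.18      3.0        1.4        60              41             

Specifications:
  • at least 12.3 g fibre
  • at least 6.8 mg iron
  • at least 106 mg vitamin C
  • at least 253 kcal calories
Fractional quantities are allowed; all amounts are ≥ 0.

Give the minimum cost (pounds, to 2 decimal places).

£2.92

Set it up as a linear program. Let x1 = servings of quinoa, x2 = servings of kidney beans, x3 = servings of salmon, x4 = servings of sweet potato, x5 = servings of kale.
min 1.36x1 + 0.65x2 + 4.48x3 + 0.78x4 + 1.18x5 subject to:
  4.9x1 + 8.3x2 + 5.1x4 + 3x5 ≥ 12.3   (fibre)
  2.7x1 + 3.2x2 + 0.5x3 + 0.9x4 + 1.4x5 ≥ 6.8   (iron)
  2x2 + 26x4 + 60x5 ≥ 106   (vitamin C)
  231x1 + 182x2 + 190x3 + 144x4 + 41x5 ≥ 253   (calories)
  x1, x2, x3, x4, x5 ≥ 0.
The minimum-cost mix takes nothing from quinoa, salmon, sweet potato — only kidney beans, kale. Binding constraints: iron and vitamin C.
That vertex is x2 = 1.372, x5 = 1.721.
Cost = 0.65·1.372 + 1.18·1.721 = 2.9226.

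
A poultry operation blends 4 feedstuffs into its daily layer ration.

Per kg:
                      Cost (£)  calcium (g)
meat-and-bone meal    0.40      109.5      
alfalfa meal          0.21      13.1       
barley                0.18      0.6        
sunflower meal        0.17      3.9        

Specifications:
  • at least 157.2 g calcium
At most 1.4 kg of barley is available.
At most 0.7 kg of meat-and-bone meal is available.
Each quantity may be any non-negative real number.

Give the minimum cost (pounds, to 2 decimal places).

Let x1 = kg of meat-and-bone meal, x2 = kg of alfalfa meal, x3 = kg of barley, x4 = kg of sunflower meal.
Minimize 0.4x1 + 0.21x2 + 0.18x3 + 0.17x4 with:
  109.5x1 + 13.1x2 + 0.6x3 + 3.9x4 ≥ 157.2   (calcium)
  x3 ≤ 1.4
  x1 ≤ 0.7
  x1, x2, x3, x4 ≥ 0.
The minimum-cost mix takes nothing from barley, sunflower meal — only meat-and-bone meal, alfalfa meal. There the calcium and the meat-and-bone meal cap constraints are tight.
So meat-and-bone meal = 0.7 kg, alfalfa meal = 6.149 kg.
Hence cost = 0.4·0.7 + 0.21·6.149 = £1.5713.

£1.57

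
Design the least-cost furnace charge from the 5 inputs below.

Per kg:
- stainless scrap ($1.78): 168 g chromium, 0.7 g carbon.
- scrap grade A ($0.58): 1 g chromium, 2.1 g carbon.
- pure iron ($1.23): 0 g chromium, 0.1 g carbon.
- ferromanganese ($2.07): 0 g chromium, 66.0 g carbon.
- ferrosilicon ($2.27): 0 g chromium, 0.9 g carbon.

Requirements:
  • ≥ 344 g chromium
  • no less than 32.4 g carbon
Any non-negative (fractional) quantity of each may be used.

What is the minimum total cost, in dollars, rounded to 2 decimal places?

$4.62

Treat it as an LP. Let x1 = kg of stainless scrap, x2 = kg of scrap grade A, x3 = kg of pure iron, x4 = kg of ferromanganese, x5 = kg of ferrosilicon.
min 1.78x1 + 0.58x2 + 1.23x3 + 2.07x4 + 2.27x5 with:
  168x1 + 1x2 ≥ 344   (chromium)
  0.7x1 + 2.1x2 + 0.1x3 + 66x4 + 0.9x5 ≥ 32.4   (carbon)
  x1, x2, x3, x4, x5 ≥ 0.
The cheapest feasible vertex uses only stainless scrap, ferromanganese; scrap grade A, pure iron, ferrosilicon are not used. Binding constraints: chromium and carbon.
That vertex is x1 = 2.048, x4 = 0.4692.
Objective = 1.78·2.048 + 2.07·0.4692 = 4.6167.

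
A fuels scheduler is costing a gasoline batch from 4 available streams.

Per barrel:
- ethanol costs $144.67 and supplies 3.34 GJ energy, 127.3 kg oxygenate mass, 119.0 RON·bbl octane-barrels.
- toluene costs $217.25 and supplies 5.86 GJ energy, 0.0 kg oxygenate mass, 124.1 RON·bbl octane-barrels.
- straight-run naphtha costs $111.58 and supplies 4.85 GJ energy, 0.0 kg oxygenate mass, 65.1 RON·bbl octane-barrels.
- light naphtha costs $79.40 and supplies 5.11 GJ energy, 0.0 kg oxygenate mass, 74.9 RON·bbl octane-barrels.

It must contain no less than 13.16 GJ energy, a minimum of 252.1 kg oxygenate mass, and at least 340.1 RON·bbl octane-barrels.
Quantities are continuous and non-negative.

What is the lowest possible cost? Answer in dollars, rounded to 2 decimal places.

Let x1 = barrels of ethanol, x2 = barrels of toluene, x3 = barrels of straight-run naphtha, x4 = barrels of light naphtha.
min 144.67x1 + 217.25x2 + 111.58x3 + 79.4x4 with:
  3.34x1 + 5.86x2 + 4.85x3 + 5.11x4 ≥ 13.16   (energy)
  127.3x1 ≥ 252.1   (oxygenate mass)
  119x1 + 124.1x2 + 65.1x3 + 74.9x4 ≥ 340.1   (octane-barrels)
  x1, x2, x3, x4 ≥ 0.
The optimal basis is {ethanol, light naphtha}; toluene, straight-run naphtha drop out. Binding constraints: oxygenate mass and octane-barrels.
So ethanol = 1.98036 barrels, light naphtha = 1.39435 barrels.
Total cost: 144.67·1.98036 + 79.4·1.39435 = 397.2101.

$397.21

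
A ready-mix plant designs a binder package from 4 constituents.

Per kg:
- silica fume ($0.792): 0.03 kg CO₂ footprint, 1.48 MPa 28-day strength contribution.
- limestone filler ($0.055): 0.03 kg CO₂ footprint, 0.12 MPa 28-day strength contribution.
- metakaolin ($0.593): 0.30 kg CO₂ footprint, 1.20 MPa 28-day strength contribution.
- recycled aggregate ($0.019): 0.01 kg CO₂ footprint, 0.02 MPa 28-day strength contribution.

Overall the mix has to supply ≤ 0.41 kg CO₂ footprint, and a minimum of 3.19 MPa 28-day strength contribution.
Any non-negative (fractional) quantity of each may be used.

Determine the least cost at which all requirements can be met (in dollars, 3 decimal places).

This is a linear program. Let x1 = kg of silica fume, x2 = kg of limestone filler, x3 = kg of metakaolin, x4 = kg of recycled aggregate.
min 0.792x1 + 0.055x2 + 0.593x3 + 0.019x4 s.t.:
  0.03x1 + 0.03x2 + 0.3x3 + 0.01x4 ≤ 0.41   (CO₂ footprint)
  1.48x1 + 0.12x2 + 1.2x3 + 0.02x4 ≥ 3.19   (28-day strength contribution)
  x1, x2, x3, x4 ≥ 0.
The cheapest feasible vertex uses only silica fume, limestone filler; metakaolin, recycled aggregate are not used. The CO₂ footprint and 28-day strength contribution requirements are met with equality.
Solving gives x1 = 1.14, x2 = 12.53.
Total cost: 0.792·1.14 + 0.055·12.53 = 1.59203.

$1.592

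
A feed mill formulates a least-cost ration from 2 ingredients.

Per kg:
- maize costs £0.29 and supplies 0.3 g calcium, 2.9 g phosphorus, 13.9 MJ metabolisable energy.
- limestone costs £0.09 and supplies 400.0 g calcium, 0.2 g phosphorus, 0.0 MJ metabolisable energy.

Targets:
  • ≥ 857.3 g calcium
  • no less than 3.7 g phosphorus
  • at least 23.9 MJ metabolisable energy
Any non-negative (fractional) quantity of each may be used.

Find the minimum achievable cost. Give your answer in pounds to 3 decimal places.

£0.691

Set it up as a linear program. Let x1 = kg of maize, x2 = kg of limestone.
Minimize 0.29x1 + 0.09x2 with:
  0.3x1 + 400x2 ≥ 857.3   (calcium)
  2.9x1 + 0.2x2 ≥ 3.7   (phosphorus)
  13.9x1 ≥ 23.9   (metabolisable energy)
  x1, x2 ≥ 0.
Both inputs are positive at the optimum. The calcium and metabolisable energy requirements are met with equality.
So maize = 1.719 kg, limestone = 2.142 kg.
Total cost: 0.29·1.719 + 0.09·2.142 = 0.69129.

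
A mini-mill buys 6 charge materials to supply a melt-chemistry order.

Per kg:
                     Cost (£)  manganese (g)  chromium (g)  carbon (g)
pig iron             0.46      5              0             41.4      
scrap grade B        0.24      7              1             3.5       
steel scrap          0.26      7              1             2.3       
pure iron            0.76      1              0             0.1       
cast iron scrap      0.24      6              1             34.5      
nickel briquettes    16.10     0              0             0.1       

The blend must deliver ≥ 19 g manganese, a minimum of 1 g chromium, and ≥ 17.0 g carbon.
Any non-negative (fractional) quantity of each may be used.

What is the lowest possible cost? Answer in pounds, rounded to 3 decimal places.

£0.660

Treat it as an LP. Let x1 = kg of pig iron, x2 = kg of scrap grade B, x3 = kg of steel scrap, x4 = kg of pure iron, x5 = kg of cast iron scrap, x6 = kg of nickel briquettes.
Minimize 0.46x1 + 0.24x2 + 0.26x3 + 0.76x4 + 0.24x5 + 16.1x6 s.t.:
  5x1 + 7x2 + 7x3 + 1x4 + 6x5 ≥ 19   (manganese)
  1x2 + 1x3 + 1x5 ≥ 1   (chromium)
  41.4x1 + 3.5x2 + 2.3x3 + 0.1x4 + 34.5x5 + 0.1x6 ≥ 17   (carbon)
  x1, x2, x3, x4, x5, x6 ≥ 0.
The cheapest feasible vertex uses only scrap grade B, cast iron scrap; pig iron, steel scrap, pure iron, nickel briquettes are not used. Binding constraints: manganese and carbon.
Optimal quantities: scrap grade B = 2.51 kg, cast iron scrap = 0.2381 kg.
Cost = 0.24·2.51 + 0.24·0.2381 = 0.65954.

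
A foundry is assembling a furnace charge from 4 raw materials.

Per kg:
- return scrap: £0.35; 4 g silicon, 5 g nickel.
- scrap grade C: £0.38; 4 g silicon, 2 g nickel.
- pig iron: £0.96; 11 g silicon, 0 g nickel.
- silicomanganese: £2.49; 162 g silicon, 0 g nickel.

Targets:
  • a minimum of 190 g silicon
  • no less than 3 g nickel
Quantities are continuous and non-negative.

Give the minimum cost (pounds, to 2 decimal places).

£3.09

Let x1 = kg of return scrap, x2 = kg of scrap grade C, x3 = kg of pig iron, x4 = kg of silicomanganese.
min 0.35x1 + 0.38x2 + 0.96x3 + 2.49x4 with:
  4x1 + 4x2 + 11x3 + 162x4 ≥ 190   (silicon)
  5x1 + 2x2 ≥ 3   (nickel)
  x1, x2, x3, x4 ≥ 0.
The minimum-cost mix takes nothing from scrap grade C, pig iron — only return scrap, silicomanganese. The silicon and nickel requirements are met with equality.
Optimal quantities: return scrap = 0.6 kg, silicomanganese = 1.158 kg.
Total cost: 0.35·0.6 + 2.49·1.158 = 3.0934.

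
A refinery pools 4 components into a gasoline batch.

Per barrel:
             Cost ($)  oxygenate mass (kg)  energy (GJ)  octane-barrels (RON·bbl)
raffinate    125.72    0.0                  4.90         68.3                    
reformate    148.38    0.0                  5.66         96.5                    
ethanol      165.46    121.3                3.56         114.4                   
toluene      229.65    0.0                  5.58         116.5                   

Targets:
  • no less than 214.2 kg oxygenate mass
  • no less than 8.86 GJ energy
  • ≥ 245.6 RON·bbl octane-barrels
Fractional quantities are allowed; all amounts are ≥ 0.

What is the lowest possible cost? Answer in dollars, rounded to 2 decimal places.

Let x1 = barrels of raffinate, x2 = barrels of reformate, x3 = barrels of ethanol, x4 = barrels of toluene.
Minimise 125.72x1 + 148.38x2 + 165.46x3 + 229.65x4 s.t.:
  121.3x3 ≥ 214.2   (oxygenate mass)
  4.9x1 + 5.66x2 + 3.56x3 + 5.58x4 ≥ 8.86   (energy)
  68.3x1 + 96.5x2 + 114.4x3 + 116.5x4 ≥ 245.6   (octane-barrels)
  x1, x2, x3, x4 ≥ 0.
The minimum-cost mix takes nothing from toluene — only raffinate, reformate, ethanol. Binding constraints: oxygenate mass, energy, octane-barrels.
So raffinate = 0.0191816 barrels, reformate = 0.438077 barrels, ethanol = 1.76587 barrels.
Hence cost = 125.72·0.0191816 + 148.38·0.438077 + 165.46·1.76587 = $359.5942.

$359.59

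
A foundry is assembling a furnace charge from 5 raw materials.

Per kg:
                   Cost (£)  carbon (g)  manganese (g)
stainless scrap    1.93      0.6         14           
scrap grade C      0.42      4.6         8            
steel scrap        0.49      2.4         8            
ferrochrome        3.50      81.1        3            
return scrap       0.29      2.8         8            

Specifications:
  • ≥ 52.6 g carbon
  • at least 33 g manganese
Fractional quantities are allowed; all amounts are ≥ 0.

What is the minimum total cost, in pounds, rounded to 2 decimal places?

£2.94

Let x1 = kg of stainless scrap, x2 = kg of scrap grade C, x3 = kg of steel scrap, x4 = kg of ferrochrome, x5 = kg of return scrap.
Minimize 1.93x1 + 0.42x2 + 0.49x3 + 3.5x4 + 0.29x5 subject to:
  0.6x1 + 4.6x2 + 2.4x3 + 81.1x4 + 2.8x5 ≥ 52.6   (carbon)
  14x1 + 8x2 + 8x3 + 3x4 + 8x5 ≥ 33   (manganese)
  x1, x2, x3, x4, x5 ≥ 0.
At the optimum only ferrochrome, return scrap are positive (stainless scrap, scrap grade C, steel scrap = 0). Binding constraints: carbon and manganese.
So ferrochrome = 0.5128 kg, return scrap = 3.933 kg.
Objective = 3.5·0.5128 + 0.29·3.933 = 2.9354.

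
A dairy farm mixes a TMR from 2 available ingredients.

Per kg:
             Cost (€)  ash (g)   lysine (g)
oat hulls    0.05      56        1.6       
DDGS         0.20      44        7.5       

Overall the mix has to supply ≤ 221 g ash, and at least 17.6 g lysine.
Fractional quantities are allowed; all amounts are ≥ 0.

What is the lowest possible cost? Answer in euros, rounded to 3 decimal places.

€0.469

Let x1 = kg of oat hulls, x2 = kg of DDGS.
min 0.05x1 + 0.2x2 subject to:
  56x1 + 44x2 ≤ 221   (ash)
  1.6x1 + 7.5x2 ≥ 17.6   (lysine)
  x1, x2 ≥ 0.
The minimum-cost mix takes nothing from oat hulls — only DDGS. The lysine requirement is met with equality.
That vertex is x2 = 2.347.
Objective = 0.2·2.347 = 0.46940.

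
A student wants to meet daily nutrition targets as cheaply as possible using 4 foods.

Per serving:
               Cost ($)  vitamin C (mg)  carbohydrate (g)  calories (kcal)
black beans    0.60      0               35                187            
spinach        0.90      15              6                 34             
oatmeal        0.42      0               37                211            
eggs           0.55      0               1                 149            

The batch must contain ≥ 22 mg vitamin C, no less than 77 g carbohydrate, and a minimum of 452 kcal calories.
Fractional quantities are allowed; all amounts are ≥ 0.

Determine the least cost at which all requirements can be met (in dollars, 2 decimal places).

Let x1 = servings of black beans, x2 = servings of spinach, x3 = servings of oatmeal, x4 = servings of eggs.
Minimise 0.6x1 + 0.9x2 + 0.42x3 + 0.55x4 s.t.:
  15x2 ≥ 22   (vitamin C)
  35x1 + 6x2 + 37x3 + 1x4 ≥ 77   (carbohydrate)
  187x1 + 34x2 + 211x3 + 149x4 ≥ 452   (calories)
  x1, x2, x3, x4 ≥ 0.
The minimum-cost mix takes nothing from black beans, eggs — only spinach, oatmeal. Binding constraints: vitamin C and calories.
So spinach = 1.467 servings, oatmeal = 1.906 servings.
Hence cost = 0.9·1.467 + 0.42·1.906 = $2.1208.

$2.12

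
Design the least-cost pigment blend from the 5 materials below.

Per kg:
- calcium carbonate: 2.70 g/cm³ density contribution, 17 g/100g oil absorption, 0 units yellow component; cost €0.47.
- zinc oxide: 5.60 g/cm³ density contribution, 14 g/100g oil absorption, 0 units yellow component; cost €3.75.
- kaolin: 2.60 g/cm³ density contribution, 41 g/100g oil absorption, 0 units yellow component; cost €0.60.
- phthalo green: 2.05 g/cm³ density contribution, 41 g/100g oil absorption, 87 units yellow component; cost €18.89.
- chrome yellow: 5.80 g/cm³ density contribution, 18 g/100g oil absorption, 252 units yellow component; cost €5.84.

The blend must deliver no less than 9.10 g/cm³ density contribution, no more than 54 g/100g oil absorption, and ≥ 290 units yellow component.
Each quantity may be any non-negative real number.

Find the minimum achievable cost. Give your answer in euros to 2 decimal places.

Let x1 = kg of calcium carbonate, x2 = kg of zinc oxide, x3 = kg of kaolin, x4 = kg of phthalo green, x5 = kg of chrome yellow.
min 0.47x1 + 3.75x2 + 0.6x3 + 18.89x4 + 5.84x5 with:
  2.7x1 + 5.6x2 + 2.6x3 + 2.05x4 + 5.8x5 ≥ 9.1   (density contribution)
  17x1 + 14x2 + 41x3 + 41x4 + 18x5 ≤ 54   (oil absorption)
  87x4 + 252x5 ≥ 290   (yellow component)
  x1, x2, x3, x4, x5 ≥ 0.
The minimum-cost mix takes nothing from zinc oxide, kaolin, phthalo green — only calcium carbonate, chrome yellow. The density contribution and yellow component requirements are met with equality.
Solving gives x1 = 0.8983, x5 = 1.151.
Cost = 0.47·0.8983 + 5.84·1.151 = 7.1440.

€7.14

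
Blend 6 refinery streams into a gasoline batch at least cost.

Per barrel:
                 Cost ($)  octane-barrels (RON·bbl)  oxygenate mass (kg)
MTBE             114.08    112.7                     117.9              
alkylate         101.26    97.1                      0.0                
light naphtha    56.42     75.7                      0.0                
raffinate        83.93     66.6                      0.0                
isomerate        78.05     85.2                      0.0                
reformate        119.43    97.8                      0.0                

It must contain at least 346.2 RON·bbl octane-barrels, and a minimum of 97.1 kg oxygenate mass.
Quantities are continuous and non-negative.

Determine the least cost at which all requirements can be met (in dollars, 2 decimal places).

$282.80

This is a linear program. Let x1 = barrels of MTBE, x2 = barrels of alkylate, x3 = barrels of light naphtha, x4 = barrels of raffinate, x5 = barrels of isomerate, x6 = barrels of reformate.
Minimise 114.08x1 + 101.26x2 + 56.42x3 + 83.93x4 + 78.05x5 + 119.43x6 s.t.:
  112.7x1 + 97.1x2 + 75.7x3 + 66.6x4 + 85.2x5 + 97.8x6 ≥ 346.2   (octane-barrels)
  117.9x1 ≥ 97.1   (oxygenate mass)
  x1, x2, x3, x4, x5, x6 ≥ 0.
At the optimum only MTBE, light naphtha are positive (alkylate, raffinate, isomerate, reformate = 0). There the octane-barrels and oxygenate mass constraints are tight.
Optimal quantities: MTBE = 0.82358 barrels, light naphtha = 3.3472 barrels.
Hence cost = 114.08·0.82358 + 56.42·3.3472 = $282.8030.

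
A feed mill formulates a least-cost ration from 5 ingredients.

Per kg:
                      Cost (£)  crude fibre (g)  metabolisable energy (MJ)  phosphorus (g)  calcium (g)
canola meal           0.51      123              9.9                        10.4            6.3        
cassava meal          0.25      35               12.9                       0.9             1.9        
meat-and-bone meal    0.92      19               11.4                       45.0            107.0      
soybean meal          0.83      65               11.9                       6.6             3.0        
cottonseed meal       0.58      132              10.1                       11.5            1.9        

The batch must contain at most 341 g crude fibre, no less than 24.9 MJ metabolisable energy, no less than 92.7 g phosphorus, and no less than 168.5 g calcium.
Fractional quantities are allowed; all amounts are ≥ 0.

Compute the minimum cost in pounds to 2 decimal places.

£1.92

Treat it as an LP. Let x1 = kg of canola meal, x2 = kg of cassava meal, x3 = kg of meat-and-bone meal, x4 = kg of soybean meal, x5 = kg of cottonseed meal.
Minimise 0.51x1 + 0.25x2 + 0.92x3 + 0.83x4 + 0.58x5 s.t.:
  123x1 + 35x2 + 19x3 + 65x4 + 132x5 ≤ 341   (crude fibre)
  9.9x1 + 12.9x2 + 11.4x3 + 11.9x4 + 10.1x5 ≥ 24.9   (metabolisable energy)
  10.4x1 + 0.9x2 + 45x3 + 6.6x4 + 11.5x5 ≥ 92.7   (phosphorus)
  6.3x1 + 1.9x2 + 107x3 + 3x4 + 1.9x5 ≥ 168.5   (calcium)
  x1, x2, x3, x4, x5 ≥ 0.
At the optimum only cassava meal, meat-and-bone meal are positive (canola meal, soybean meal, cottonseed meal = 0). The metabolisable energy and phosphorus requirements are met with equality.
That vertex is x2 = 0.1117, x3 = 2.058.
Objective = 0.25·0.1117 + 0.92·2.058 = 1.9213.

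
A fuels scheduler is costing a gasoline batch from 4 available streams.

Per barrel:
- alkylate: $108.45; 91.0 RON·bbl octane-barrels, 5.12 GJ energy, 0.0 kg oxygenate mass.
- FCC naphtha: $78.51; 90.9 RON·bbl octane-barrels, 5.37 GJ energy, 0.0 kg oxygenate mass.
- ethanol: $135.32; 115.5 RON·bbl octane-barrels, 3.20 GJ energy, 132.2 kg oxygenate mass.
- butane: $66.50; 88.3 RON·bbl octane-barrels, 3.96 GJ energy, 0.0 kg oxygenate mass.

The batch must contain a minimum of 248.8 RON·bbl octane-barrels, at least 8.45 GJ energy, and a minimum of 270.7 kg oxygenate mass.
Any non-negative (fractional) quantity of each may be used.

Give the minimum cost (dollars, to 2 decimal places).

$304.83

Let x1 = barrels of alkylate, x2 = barrels of FCC naphtha, x3 = barrels of ethanol, x4 = barrels of butane.
Minimize 108.45x1 + 78.51x2 + 135.32x3 + 66.5x4 with:
  91x1 + 90.9x2 + 115.5x3 + 88.3x4 ≥ 248.8   (octane-barrels)
  5.12x1 + 5.37x2 + 3.2x3 + 3.96x4 ≥ 8.45   (energy)
  132.2x3 ≥ 270.7   (oxygenate mass)
  x1, x2, x3, x4 ≥ 0.
The cheapest feasible vertex uses only FCC naphtha, ethanol; alkylate, butane are not used. The energy and oxygenate mass requirements are met with equality.
That vertex is x2 = 0.353353, x3 = 2.04766.
Hence cost = 78.51·0.353353 + 135.32·2.04766 = $304.8311.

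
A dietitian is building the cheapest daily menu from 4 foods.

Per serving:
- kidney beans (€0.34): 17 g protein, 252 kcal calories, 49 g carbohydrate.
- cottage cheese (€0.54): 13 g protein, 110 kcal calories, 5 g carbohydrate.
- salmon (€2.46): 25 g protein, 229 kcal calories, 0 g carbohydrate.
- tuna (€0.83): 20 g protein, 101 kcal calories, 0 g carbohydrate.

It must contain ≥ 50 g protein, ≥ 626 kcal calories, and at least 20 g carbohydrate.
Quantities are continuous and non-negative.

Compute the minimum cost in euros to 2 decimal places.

€1.00

Let x1 = servings of kidney beans, x2 = servings of cottage cheese, x3 = servings of salmon, x4 = servings of tuna.
min 0.34x1 + 0.54x2 + 2.46x3 + 0.83x4 subject to:
  17x1 + 13x2 + 25x3 + 20x4 ≥ 50   (protein)
  252x1 + 110x2 + 229x3 + 101x4 ≥ 626   (calories)
  49x1 + 5x2 ≥ 20   (carbohydrate)
  x1, x2, x3, x4 ≥ 0.
The minimum-cost mix takes nothing from cottage cheese, salmon, tuna — only kidney beans. There the protein constraint is tight.
Optimal quantities: kidney beans = 2.941 servings.
Hence cost = 0.34·2.941 = €0.9999.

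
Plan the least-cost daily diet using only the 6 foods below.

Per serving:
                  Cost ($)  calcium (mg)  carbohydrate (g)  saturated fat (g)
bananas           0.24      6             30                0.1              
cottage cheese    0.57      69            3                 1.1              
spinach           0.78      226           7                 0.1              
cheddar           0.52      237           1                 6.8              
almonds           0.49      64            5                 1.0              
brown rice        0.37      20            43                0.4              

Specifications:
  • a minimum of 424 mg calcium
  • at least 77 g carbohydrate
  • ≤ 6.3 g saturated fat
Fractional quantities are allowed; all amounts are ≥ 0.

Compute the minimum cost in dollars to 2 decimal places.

This is a linear program. Let x1 = servings of bananas, x2 = servings of cottage cheese, x3 = servings of spinach, x4 = servings of cheddar, x5 = servings of almonds, x6 = servings of brown rice.
Minimise 0.24x1 + 0.57x2 + 0.78x3 + 0.52x4 + 0.49x5 + 0.37x6 s.t.:
  6x1 + 69x2 + 226x3 + 237x4 + 64x5 + 20x6 ≥ 424   (calcium)
  30x1 + 3x2 + 7x3 + 1x4 + 5x5 + 43x6 ≥ 77   (carbohydrate)
  0.1x1 + 1.1x2 + 0.1x3 + 6.8x4 + 1x5 + 0.4x6 ≤ 6.3   (saturated fat)
  x1, x2, x3, x4, x5, x6 ≥ 0.
The optimal basis is {spinach, cheddar, brown rice}; bananas, cottage cheese, almonds drop out. The calcium, carbohydrate, saturated fat requirements are met with equality.
Solving gives x3 = 0.8743, x4 = 0.8178, x6 = 1.629.
Total cost: 0.78·0.8743 + 0.52·0.8178 + 0.37·1.629 = 1.7099.

$1.71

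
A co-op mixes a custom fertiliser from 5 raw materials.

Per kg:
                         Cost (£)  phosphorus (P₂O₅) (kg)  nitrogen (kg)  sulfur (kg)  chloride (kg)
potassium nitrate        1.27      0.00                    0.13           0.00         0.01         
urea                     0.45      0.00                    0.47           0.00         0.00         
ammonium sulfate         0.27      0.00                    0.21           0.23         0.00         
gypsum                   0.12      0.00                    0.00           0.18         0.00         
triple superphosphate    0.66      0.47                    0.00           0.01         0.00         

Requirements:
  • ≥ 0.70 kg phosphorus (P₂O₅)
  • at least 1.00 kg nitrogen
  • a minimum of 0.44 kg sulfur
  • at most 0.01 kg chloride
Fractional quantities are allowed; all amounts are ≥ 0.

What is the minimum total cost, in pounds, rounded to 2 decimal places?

£2.07

Treat it as an LP. Let x1 = kg of potassium nitrate, x2 = kg of urea, x3 = kg of ammonium sulfate, x4 = kg of gypsum, x5 = kg of triple superphosphate.
Minimize 1.27x1 + 0.45x2 + 0.27x3 + 0.12x4 + 0.66x5 subject to:
  0.47x5 ≥ 0.7   (phosphorus (P₂O₅))
  0.13x1 + 0.47x2 + 0.21x3 ≥ 1   (nitrogen)
  0.23x3 + 0.18x4 + 0.01x5 ≥ 0.44   (sulfur)
  0.01x1 ≤ 0.01   (chloride)
  x1, x2, x3, x4, x5 ≥ 0.
At the optimum only urea, ammonium sulfate, triple superphosphate are positive (potassium nitrate, gypsum = 0). There the phosphorus (P₂O₅), nitrogen, sulfur constraints are tight.
Optimal quantities: urea = 1.302 kg, ammonium sulfate = 1.848 kg, triple superphosphate = 1.489 kg.
Total cost: 0.45·1.302 + 0.27·1.848 + 0.66·1.489 = 2.0676.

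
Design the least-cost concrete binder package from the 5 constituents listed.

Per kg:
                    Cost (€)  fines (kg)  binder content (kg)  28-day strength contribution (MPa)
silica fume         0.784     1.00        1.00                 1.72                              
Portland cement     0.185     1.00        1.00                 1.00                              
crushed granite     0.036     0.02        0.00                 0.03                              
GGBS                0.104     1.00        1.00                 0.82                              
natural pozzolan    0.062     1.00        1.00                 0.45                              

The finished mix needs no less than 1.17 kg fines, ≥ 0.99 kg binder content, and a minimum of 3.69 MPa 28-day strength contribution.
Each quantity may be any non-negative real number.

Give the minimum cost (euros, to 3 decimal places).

Treat it as an LP. Let x1 = kg of silica fume, x2 = kg of Portland cement, x3 = kg of crushed granite, x4 = kg of GGBS, x5 = kg of natural pozzolan.
Minimize 0.784x1 + 0.185x2 + 0.036x3 + 0.104x4 + 0.062x5 subject to:
  1x1 + 1x2 + 0.02x3 + 1x4 + 1x5 ≥ 1.17   (fines)
  1x1 + 1x2 + 1x4 + 1x5 ≥ 0.99   (binder content)
  1.72x1 + 1x2 + 0.03x3 + 0.82x4 + 0.45x5 ≥ 3.69   (28-day strength contribution)
  x1, x2, x3, x4, x5 ≥ 0.
The minimum-cost mix takes nothing from silica fume, Portland cement, crushed granite, natural pozzolan — only GGBS. The 28-day strength contribution requirement is met with equality.
That vertex is x4 = 4.5.
Cost = 0.104·4.5 = 0.46800.

€0.468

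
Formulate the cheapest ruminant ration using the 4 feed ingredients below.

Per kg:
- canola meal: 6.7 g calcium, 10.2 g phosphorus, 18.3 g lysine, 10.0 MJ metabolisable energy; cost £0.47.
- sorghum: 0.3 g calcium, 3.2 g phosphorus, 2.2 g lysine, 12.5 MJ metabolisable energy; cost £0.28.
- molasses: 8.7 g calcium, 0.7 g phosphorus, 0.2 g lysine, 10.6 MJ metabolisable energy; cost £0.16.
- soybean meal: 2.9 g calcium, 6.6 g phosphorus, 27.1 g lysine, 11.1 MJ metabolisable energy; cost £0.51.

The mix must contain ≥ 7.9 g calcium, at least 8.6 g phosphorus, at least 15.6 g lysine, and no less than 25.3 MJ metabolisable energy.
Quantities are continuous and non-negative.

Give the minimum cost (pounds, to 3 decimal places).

Let x1 = kg of canola meal, x2 = kg of sorghum, x3 = kg of molasses, x4 = kg of soybean meal.
min 0.47x1 + 0.28x2 + 0.16x3 + 0.51x4 s.t.:
  6.7x1 + 0.3x2 + 8.7x3 + 2.9x4 ≥ 7.9   (calcium)
  10.2x1 + 3.2x2 + 0.7x3 + 6.6x4 ≥ 8.6   (phosphorus)
  18.3x1 + 2.2x2 + 0.2x3 + 27.1x4 ≥ 15.6   (lysine)
  10x1 + 12.5x2 + 10.6x3 + 11.1x4 ≥ 25.3   (metabolisable energy)
  x1, x2, x3, x4 ≥ 0.
At the optimum only canola meal, molasses, soybean meal are positive (sorghum = 0). There the phosphorus, lysine, metabolisable energy constraints are tight.
So canola meal = 0.6496 kg, molasses = 1.643 kg, soybean meal = 0.1249 kg.
Hence cost = 0.47·0.6496 + 0.16·1.643 + 0.51·0.1249 = £0.63189.

£0.632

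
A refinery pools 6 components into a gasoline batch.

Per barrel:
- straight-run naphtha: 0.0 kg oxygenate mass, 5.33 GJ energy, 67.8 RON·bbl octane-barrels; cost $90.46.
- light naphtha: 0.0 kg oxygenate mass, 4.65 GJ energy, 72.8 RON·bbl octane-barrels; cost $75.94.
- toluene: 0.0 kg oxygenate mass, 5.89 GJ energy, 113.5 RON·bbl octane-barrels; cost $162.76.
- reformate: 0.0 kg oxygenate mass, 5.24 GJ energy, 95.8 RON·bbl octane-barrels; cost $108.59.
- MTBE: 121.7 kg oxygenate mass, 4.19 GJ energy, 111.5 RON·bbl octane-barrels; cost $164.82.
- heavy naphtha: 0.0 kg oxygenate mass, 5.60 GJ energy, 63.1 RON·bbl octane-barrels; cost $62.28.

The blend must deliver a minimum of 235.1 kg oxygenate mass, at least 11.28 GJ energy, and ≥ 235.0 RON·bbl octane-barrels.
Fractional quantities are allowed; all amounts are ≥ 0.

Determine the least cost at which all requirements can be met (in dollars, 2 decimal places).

Let x1 = barrels of straight-run naphtha, x2 = barrels of light naphtha, x3 = barrels of toluene, x4 = barrels of reformate, x5 = barrels of MTBE, x6 = barrels of heavy naphtha.
min 90.46x1 + 75.94x2 + 162.76x3 + 108.59x4 + 164.82x5 + 62.28x6 with:
  121.7x5 ≥ 235.1   (oxygenate mass)
  5.33x1 + 4.65x2 + 5.89x3 + 5.24x4 + 4.19x5 + 5.6x6 ≥ 11.28   (energy)
  67.8x1 + 72.8x2 + 113.5x3 + 95.8x4 + 111.5x5 + 63.1x6 ≥ 235   (octane-barrels)
  x1, x2, x3, x4, x5, x6 ≥ 0.
The minimum-cost mix takes nothing from straight-run naphtha, light naphtha, toluene, reformate — only MTBE, heavy naphtha. Binding constraints: oxygenate mass and energy.
Solving gives x5 = 1.9318, x6 = 0.56889.
Total cost: 164.82·1.9318 + 62.28·0.56889 = 353.8297.

$353.83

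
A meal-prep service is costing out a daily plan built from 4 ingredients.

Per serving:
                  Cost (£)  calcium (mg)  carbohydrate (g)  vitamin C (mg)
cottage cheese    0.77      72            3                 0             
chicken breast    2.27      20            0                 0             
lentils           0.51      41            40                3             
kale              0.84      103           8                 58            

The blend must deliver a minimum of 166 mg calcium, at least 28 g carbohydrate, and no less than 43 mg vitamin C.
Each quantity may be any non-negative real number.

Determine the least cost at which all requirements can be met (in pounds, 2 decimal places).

Set it up as a linear program. Let x1 = servings of cottage cheese, x2 = servings of chicken breast, x3 = servings of lentils, x4 = servings of kale.
Minimise 0.77x1 + 2.27x2 + 0.51x3 + 0.84x4 s.t.:
  72x1 + 20x2 + 41x3 + 103x4 ≥ 166   (calcium)
  3x1 + 40x3 + 8x4 ≥ 28   (carbohydrate)
  3x3 + 58x4 ≥ 43   (vitamin C)
  x1, x2, x3, x4 ≥ 0.
At the optimum only lentils, kale are positive (cottage cheese, chicken breast = 0). There the calcium and carbohydrate constraints are tight.
Optimal quantities: lentils = 0.4103 servings, kale = 1.448 servings.
Cost = 0.51·0.4103 + 0.84·1.448 = 1.4256.

£1.43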